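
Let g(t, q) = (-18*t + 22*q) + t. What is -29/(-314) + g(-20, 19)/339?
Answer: 247843/106446 ≈ 2.3283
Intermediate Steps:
g(t, q) = -17*t + 22*q
-29/(-314) + g(-20, 19)/339 = -29/(-314) + (-17*(-20) + 22*19)/339 = -29*(-1/314) + (340 + 418)*(1/339) = 29/314 + 758*(1/339) = 29/314 + 758/339 = 247843/106446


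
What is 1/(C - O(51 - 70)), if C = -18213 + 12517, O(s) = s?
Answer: -1/5677 ≈ -0.00017615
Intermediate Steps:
C = -5696
1/(C - O(51 - 70)) = 1/(-5696 - (51 - 70)) = 1/(-5696 - 1*(-19)) = 1/(-5696 + 19) = 1/(-5677) = -1/5677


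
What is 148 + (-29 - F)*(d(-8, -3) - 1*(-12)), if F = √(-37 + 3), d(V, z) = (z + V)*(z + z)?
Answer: -2114 - 78*I*√34 ≈ -2114.0 - 454.81*I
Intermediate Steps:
d(V, z) = 2*z*(V + z) (d(V, z) = (V + z)*(2*z) = 2*z*(V + z))
F = I*√34 (F = √(-34) = I*√34 ≈ 5.8309*I)
148 + (-29 - F)*(d(-8, -3) - 1*(-12)) = 148 + (-29 - I*√34)*(2*(-3)*(-8 - 3) - 1*(-12)) = 148 + (-29 - I*√34)*(2*(-3)*(-11) + 12) = 148 + (-29 - I*√34)*(66 + 12) = 148 + (-29 - I*√34)*78 = 148 + (-2262 - 78*I*√34) = -2114 - 78*I*√34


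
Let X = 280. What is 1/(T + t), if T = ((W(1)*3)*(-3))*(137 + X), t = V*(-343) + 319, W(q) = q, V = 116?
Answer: -1/43222 ≈ -2.3136e-5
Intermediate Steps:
t = -39469 (t = 116*(-343) + 319 = -39788 + 319 = -39469)
T = -3753 (T = ((1*3)*(-3))*(137 + 280) = (3*(-3))*417 = -9*417 = -3753)
1/(T + t) = 1/(-3753 - 39469) = 1/(-43222) = -1/43222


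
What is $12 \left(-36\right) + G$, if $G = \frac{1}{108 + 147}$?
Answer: $- \frac{110159}{255} \approx -432.0$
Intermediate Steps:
$G = \frac{1}{255} \approx 0.0039216$
$12 \left(-36\right) + G = 12 \left(-36\right) + \frac{1}{255} = -432 + \frac{1}{255} = - \frac{110159}{255}$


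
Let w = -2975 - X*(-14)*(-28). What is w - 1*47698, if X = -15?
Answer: -44793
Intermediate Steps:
w = 2905 (w = -2975 - (-15*(-14))*(-28) = -2975 - 210*(-28) = -2975 - 1*(-5880) = -2975 + 5880 = 2905)
w - 1*47698 = 2905 - 1*47698 = 2905 - 47698 = -44793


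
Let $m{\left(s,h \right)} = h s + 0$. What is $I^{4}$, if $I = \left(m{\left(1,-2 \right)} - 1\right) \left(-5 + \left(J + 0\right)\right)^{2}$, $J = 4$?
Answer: $81$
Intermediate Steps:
$m{\left(s,h \right)} = h s$
$I = -3$ ($I = \left(\left(-2\right) 1 - 1\right) \left(-5 + \left(4 + 0\right)\right)^{2} = \left(-2 - 1\right) \left(-5 + 4\right)^{2} = - 3 \left(-1\right)^{2} = \left(-3\right) 1 = -3$)
$I^{4} = \left(-3\right)^{4} = 81$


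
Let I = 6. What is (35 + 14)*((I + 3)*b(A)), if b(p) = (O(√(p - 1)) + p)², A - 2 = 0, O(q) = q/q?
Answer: 3969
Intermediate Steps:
O(q) = 1
A = 2 (A = 2 + 0 = 2)
b(p) = (1 + p)²
(35 + 14)*((I + 3)*b(A)) = (35 + 14)*((6 + 3)*(1 + 2)²) = 49*(9*3²) = 49*(9*9) = 49*81 = 3969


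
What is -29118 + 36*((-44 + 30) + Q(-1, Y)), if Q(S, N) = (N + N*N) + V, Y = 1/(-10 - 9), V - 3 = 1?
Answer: -10642206/361 ≈ -29480.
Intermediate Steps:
V = 4 (V = 3 + 1 = 4)
Y = -1/19 (Y = 1/(-19) = -1/19 ≈ -0.052632)
Q(S, N) = 4 + N + N² (Q(S, N) = (N + N*N) + 4 = (N + N²) + 4 = 4 + N + N²)
-29118 + 36*((-44 + 30) + Q(-1, Y)) = -29118 + 36*((-44 + 30) + (4 - 1/19 + (-1/19)²)) = -29118 + 36*(-14 + (4 - 1/19 + 1/361)) = -29118 + 36*(-14 + 1426/361) = -29118 + 36*(-3628/361) = -29118 - 130608/361 = -10642206/361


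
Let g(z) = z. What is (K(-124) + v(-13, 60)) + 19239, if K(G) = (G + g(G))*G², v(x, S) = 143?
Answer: -3793866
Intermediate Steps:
K(G) = 2*G³ (K(G) = (G + G)*G² = (2*G)*G² = 2*G³)
(K(-124) + v(-13, 60)) + 19239 = (2*(-124)³ + 143) + 19239 = (2*(-1906624) + 143) + 19239 = (-3813248 + 143) + 19239 = -3813105 + 19239 = -3793866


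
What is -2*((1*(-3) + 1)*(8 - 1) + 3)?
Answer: 22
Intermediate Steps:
-2*((1*(-3) + 1)*(8 - 1) + 3) = -2*((-3 + 1)*7 + 3) = -2*(-2*7 + 3) = -2*(-14 + 3) = -2*(-11) = 22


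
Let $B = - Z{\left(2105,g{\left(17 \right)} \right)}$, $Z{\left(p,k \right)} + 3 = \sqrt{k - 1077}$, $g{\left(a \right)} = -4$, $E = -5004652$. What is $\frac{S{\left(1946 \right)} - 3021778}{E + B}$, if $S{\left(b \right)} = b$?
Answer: $\frac{7556599599484}{12523255807141} - \frac{1509916 i \sqrt{1081}}{12523255807141} \approx 0.6034 - 3.9641 \cdot 10^{-6} i$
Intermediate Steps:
$Z{\left(p,k \right)} = -3 + \sqrt{-1077 + k}$ ($Z{\left(p,k \right)} = -3 + \sqrt{k - 1077} = -3 + \sqrt{-1077 + k}$)
$B = 3 - i \sqrt{1081}$ ($B = - (-3 + \sqrt{-1077 - 4}) = - (-3 + \sqrt{-1081}) = - (-3 + i \sqrt{1081}) = 3 - i \sqrt{1081} \approx 3.0 - 32.879 i$)
$\frac{S{\left(1946 \right)} - 3021778}{E + B} = \frac{1946 - 3021778}{-5004652 + \left(3 - i \sqrt{1081}\right)} = - \frac{3019832}{-5004649 - i \sqrt{1081}}$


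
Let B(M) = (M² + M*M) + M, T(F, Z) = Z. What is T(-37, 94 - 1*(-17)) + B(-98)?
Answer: 19221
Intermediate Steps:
B(M) = M + 2*M² (B(M) = (M² + M²) + M = 2*M² + M = M + 2*M²)
T(-37, 94 - 1*(-17)) + B(-98) = (94 - 1*(-17)) - 98*(1 + 2*(-98)) = (94 + 17) - 98*(1 - 196) = 111 - 98*(-195) = 111 + 19110 = 19221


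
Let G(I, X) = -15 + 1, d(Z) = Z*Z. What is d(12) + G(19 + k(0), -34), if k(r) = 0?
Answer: 130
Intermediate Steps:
d(Z) = Z²
G(I, X) = -14
d(12) + G(19 + k(0), -34) = 12² - 14 = 144 - 14 = 130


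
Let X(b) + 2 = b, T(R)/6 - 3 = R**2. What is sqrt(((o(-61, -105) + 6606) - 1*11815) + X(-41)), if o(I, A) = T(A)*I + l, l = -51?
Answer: I*sqrt(4041551) ≈ 2010.4*I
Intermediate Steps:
T(R) = 18 + 6*R**2
X(b) = -2 + b
o(I, A) = -51 + I*(18 + 6*A**2) (o(I, A) = (18 + 6*A**2)*I - 51 = I*(18 + 6*A**2) - 51 = -51 + I*(18 + 6*A**2))
sqrt(((o(-61, -105) + 6606) - 1*11815) + X(-41)) = sqrt((((-51 + 6*(-61)*(3 + (-105)**2)) + 6606) - 1*11815) + (-2 - 41)) = sqrt((((-51 + 6*(-61)*(3 + 11025)) + 6606) - 11815) - 43) = sqrt((((-51 + 6*(-61)*11028) + 6606) - 11815) - 43) = sqrt((((-51 - 4036248) + 6606) - 11815) - 43) = sqrt(((-4036299 + 6606) - 11815) - 43) = sqrt((-4029693 - 11815) - 43) = sqrt(-4041508 - 43) = sqrt(-4041551) = I*sqrt(4041551)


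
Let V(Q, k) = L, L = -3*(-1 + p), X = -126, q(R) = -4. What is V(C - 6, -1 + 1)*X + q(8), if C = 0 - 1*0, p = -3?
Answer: -1516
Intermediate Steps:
C = 0 (C = 0 + 0 = 0)
L = 12 (L = -3*(-1 - 3) = -3*(-4) = 12)
V(Q, k) = 12
V(C - 6, -1 + 1)*X + q(8) = 12*(-126) - 4 = -1512 - 4 = -1516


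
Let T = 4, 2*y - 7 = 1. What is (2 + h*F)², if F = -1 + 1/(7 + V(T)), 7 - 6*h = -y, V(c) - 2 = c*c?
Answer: 36/625 ≈ 0.057600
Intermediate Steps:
y = 4 (y = 7/2 + (½)*1 = 7/2 + ½ = 4)
V(c) = 2 + c² (V(c) = 2 + c*c = 2 + c²)
h = 11/6 (h = 7/6 - (-1)*4/6 = 7/6 - ⅙*(-4) = 7/6 + ⅔ = 11/6 ≈ 1.8333)
F = -24/25 (F = -1 + 1/(7 + (2 + 4²)) = -1 + 1/(7 + (2 + 16)) = -1 + 1/(7 + 18) = -1 + 1/25 = -24/25 ≈ -0.96000)
(2 + h*F)² = (2 + (11/6)*(-24/25))² = (2 - 44/25)² = (6/25)² = 36/625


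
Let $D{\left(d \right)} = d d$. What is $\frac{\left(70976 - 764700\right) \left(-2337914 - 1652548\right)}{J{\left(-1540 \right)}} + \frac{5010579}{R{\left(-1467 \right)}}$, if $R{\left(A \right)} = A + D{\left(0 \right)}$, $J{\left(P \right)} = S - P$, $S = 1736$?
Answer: $\frac{5371758281057}{6357} \approx 8.4502 \cdot 10^{8}$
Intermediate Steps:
$J{\left(P \right)} = 1736 - P$
$D{\left(d \right)} = d^{2}$
$R{\left(A \right)} = A$ ($R{\left(A \right)} = A + 0^{2} = A + 0 = A$)
$\frac{\left(70976 - 764700\right) \left(-2337914 - 1652548\right)}{J{\left(-1540 \right)}} + \frac{5010579}{R{\left(-1467 \right)}} = \frac{\left(70976 - 764700\right) \left(-2337914 - 1652548\right)}{1736 - -1540} + \frac{5010579}{-1467} = \frac{\left(-693724\right) \left(-3990462\right)}{1736 + 1540} + 5010579 \left(- \frac{1}{1467}\right) = \frac{2768279260488}{3276} - \frac{556731}{163} = 2768279260488 \cdot \frac{1}{3276} - \frac{556731}{163} = \frac{32955705482}{39} - \frac{556731}{163} = \frac{5371758281057}{6357}$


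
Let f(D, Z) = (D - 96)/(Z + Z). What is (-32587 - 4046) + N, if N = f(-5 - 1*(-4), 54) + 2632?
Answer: -3672205/108 ≈ -34002.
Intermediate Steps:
f(D, Z) = (-96 + D)/(2*Z) (f(D, Z) = (-96 + D)/((2*Z)) = (-96 + D)*(1/(2*Z)) = (-96 + D)/(2*Z))
N = 284159/108 (N = (½)*(-96 + (-5 - 1*(-4)))/54 + 2632 = (½)*(1/54)*(-96 + (-5 + 4)) + 2632 = (½)*(1/54)*(-96 - 1) + 2632 = (½)*(1/54)*(-97) + 2632 = -97/108 + 2632 = 284159/108 ≈ 2631.1)
(-32587 - 4046) + N = (-32587 - 4046) + 284159/108 = -36633 + 284159/108 = -3672205/108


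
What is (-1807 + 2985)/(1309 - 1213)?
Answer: 589/48 ≈ 12.271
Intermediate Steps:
(-1807 + 2985)/(1309 - 1213) = 1178/96 = 1178*(1/96) = 589/48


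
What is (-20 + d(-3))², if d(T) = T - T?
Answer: 400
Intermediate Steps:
d(T) = 0
(-20 + d(-3))² = (-20 + 0)² = (-20)² = 400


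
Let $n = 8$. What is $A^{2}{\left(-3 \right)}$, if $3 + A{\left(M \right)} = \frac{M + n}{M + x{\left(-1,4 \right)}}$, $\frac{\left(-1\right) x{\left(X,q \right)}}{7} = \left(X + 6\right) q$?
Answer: $\frac{188356}{20449} \approx 9.211$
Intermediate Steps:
$x{\left(X,q \right)} = - 7 q \left(6 + X\right)$ ($x{\left(X,q \right)} = - 7 \left(X + 6\right) q = - 7 \left(6 + X\right) q = - 7 q \left(6 + X\right)$)
$A{\left(M \right)} = -3 + \frac{8 + M}{-140 + M}$ ($A{\left(M \right)} = -3 + \frac{M + 8}{M - 28 \left(6 - 1\right)} = -3 + \frac{8 + M}{M - 28 \cdot 5} = -3 + \frac{8 + M}{M - 140} = -3 + \frac{8 + M}{-140 + M}$)
$A^{2}{\left(-3 \right)} = \left(\frac{2 \left(214 - -3\right)}{-140 - 3}\right)^{2} = \left(\frac{2 \left(214 + 3\right)}{-143}\right)^{2} = \left(2 \left(- \frac{1}{143}\right) 217\right)^{2} = \left(- \frac{434}{143}\right)^{2} = \frac{188356}{20449}$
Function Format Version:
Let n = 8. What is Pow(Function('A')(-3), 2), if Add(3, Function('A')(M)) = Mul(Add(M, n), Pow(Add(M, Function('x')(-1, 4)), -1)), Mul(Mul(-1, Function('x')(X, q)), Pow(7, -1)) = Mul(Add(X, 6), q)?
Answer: Rational(188356, 20449) ≈ 9.2110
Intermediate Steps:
Function('x')(X, q) = Mul(-7, q, Add(6, X)) (Function('x')(X, q) = Mul(-7, Mul(Add(X, 6), q)) = Mul(-7, Mul(Add(6, X), q)) = Mul(-7, Mul(q, Add(6, X))) = Mul(-7, q, Add(6, X)))
Function('A')(M) = Add(-3, Mul(Pow(Add(-140, M), -1), Add(8, M))) (Function('A')(M) = Add(-3, Mul(Add(M, 8), Pow(Add(M, Mul(-7, 4, Add(6, -1))), -1))) = Add(-3, Mul(Add(8, M), Pow(Add(M, Mul(-7, 4, 5)), -1))) = Add(-3, Mul(Add(8, M), Pow(Add(M, -140), -1))) = Add(-3, Mul(Add(8, M), Pow(Add(-140, M), -1))) = Add(-3, Mul(Pow(Add(-140, M), -1), Add(8, M))))
Pow(Function('A')(-3), 2) = Pow(Mul(2, Pow(Add(-140, -3), -1), Add(214, Mul(-1, -3))), 2) = Pow(Mul(2, Pow(-143, -1), Add(214, 3)), 2) = Pow(Mul(2, Rational(-1, 143), 217), 2) = Pow(Rational(-434, 143), 2) = Rational(188356, 20449)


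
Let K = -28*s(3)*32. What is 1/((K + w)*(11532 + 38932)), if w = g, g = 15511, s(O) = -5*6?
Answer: 1/2139219424 ≈ 4.6746e-10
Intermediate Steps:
s(O) = -30
w = 15511
K = 26880 (K = -28*(-30)*32 = 840*32 = 26880)
1/((K + w)*(11532 + 38932)) = 1/((26880 + 15511)*(11532 + 38932)) = 1/(42391*50464) = 1/2139219424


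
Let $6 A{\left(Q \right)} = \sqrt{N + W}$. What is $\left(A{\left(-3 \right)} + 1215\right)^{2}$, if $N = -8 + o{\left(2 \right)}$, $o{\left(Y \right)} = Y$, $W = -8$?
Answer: $\frac{\left(7290 + i \sqrt{14}\right)^{2}}{36} \approx 1.4762 \cdot 10^{6} + 1515.4 i$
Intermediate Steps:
$N = -6$ ($N = -8 + 2 = -6$)
$A{\left(Q \right)} = \frac{i \sqrt{14}}{6}$ ($A{\left(Q \right)} = \frac{\sqrt{-6 - 8}}{6} = \frac{\sqrt{-14}}{6} = \frac{i \sqrt{14}}{6}$)
$\left(A{\left(-3 \right)} + 1215\right)^{2} = \left(\frac{i \sqrt{14}}{6} + 1215\right)^{2} = \left(1215 + \frac{i \sqrt{14}}{6}\right)^{2}$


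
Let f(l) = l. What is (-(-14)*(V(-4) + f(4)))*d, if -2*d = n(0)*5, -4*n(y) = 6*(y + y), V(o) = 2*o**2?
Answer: 0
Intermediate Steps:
n(y) = -3*y (n(y) = -3*(y + y)/2 = -3*2*y/2 = -3*y)
d = 0 (d = -(-3*0)*5/2 = -0*5 = -1/2*0 = 0)
(-(-14)*(V(-4) + f(4)))*d = -(-14)*(2*(-4)**2 + 4)*0 = -(-14)*(2*16 + 4)*0 = -(-14)*(32 + 4)*0 = -(-14)*36*0 = -1*(-504)*0 = 504*0 = 0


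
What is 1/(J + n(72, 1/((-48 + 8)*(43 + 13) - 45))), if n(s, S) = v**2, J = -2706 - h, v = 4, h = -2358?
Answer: -1/332 ≈ -0.0030120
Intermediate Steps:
J = -348 (J = -2706 - 1*(-2358) = -2706 + 2358 = -348)
n(s, S) = 16 (n(s, S) = 4**2 = 16)
1/(J + n(72, 1/((-48 + 8)*(43 + 13) - 45))) = 1/(-348 + 16) = 1/(-332) = -1/332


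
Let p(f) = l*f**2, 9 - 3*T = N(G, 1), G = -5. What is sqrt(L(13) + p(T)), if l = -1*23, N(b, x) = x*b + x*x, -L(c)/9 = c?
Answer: 2*I*sqrt(1235)/3 ≈ 23.428*I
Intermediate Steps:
L(c) = -9*c
N(b, x) = x**2 + b*x (N(b, x) = b*x + x**2 = x**2 + b*x)
T = 13/3 (T = 3 - (-5 + 1)/3 = 3 - (-4)/3 = 3 - 1/3*(-4) = 3 + 4/3 = 13/3 ≈ 4.3333)
l = -23
p(f) = -23*f**2
sqrt(L(13) + p(T)) = sqrt(-9*13 - 23*(13/3)**2) = sqrt(-117 - 23*169/9) = sqrt(-117 - 3887/9) = sqrt(-4940/9) = 2*I*sqrt(1235)/3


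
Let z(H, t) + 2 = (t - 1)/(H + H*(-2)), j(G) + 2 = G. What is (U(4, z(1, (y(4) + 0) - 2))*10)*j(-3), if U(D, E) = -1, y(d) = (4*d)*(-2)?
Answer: 50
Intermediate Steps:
y(d) = -8*d
j(G) = -2 + G
z(H, t) = -2 - (-1 + t)/H (z(H, t) = -2 + (t - 1)/(H + H*(-2)) = -2 + (-1 + t)/(H - 2*H) = -2 + (-1 + t)/((-H)) = -2 + (-1 + t)*(-1/H) = -2 - (-1 + t)/H)
(U(4, z(1, (y(4) + 0) - 2))*10)*j(-3) = (-1*10)*(-2 - 3) = -10*(-5) = 50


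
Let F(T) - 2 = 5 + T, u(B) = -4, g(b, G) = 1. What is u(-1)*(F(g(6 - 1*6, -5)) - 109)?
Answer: 404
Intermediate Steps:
F(T) = 7 + T (F(T) = 2 + (5 + T) = 7 + T)
u(-1)*(F(g(6 - 1*6, -5)) - 109) = -4*((7 + 1) - 109) = -4*(8 - 109) = -4*(-101) = 404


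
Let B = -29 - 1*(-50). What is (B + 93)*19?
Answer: 2166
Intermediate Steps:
B = 21 (B = -29 + 50 = 21)
(B + 93)*19 = (21 + 93)*19 = 114*19 = 2166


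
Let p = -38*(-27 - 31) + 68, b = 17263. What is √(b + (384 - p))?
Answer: 5*√615 ≈ 124.00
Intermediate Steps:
p = 2272 (p = -38*(-58) + 68 = 2204 + 68 = 2272)
√(b + (384 - p)) = √(17263 + (384 - 1*2272)) = √(17263 + (384 - 2272)) = √(17263 - 1888) = √15375 = 5*√615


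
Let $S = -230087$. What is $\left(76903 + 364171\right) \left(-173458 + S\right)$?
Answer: $-177993207330$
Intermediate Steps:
$\left(76903 + 364171\right) \left(-173458 + S\right) = \left(76903 + 364171\right) \left(-173458 - 230087\right) = 441074 \left(-403545\right) = -177993207330$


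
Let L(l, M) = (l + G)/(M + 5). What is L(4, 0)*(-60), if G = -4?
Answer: 0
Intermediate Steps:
L(l, M) = (-4 + l)/(5 + M) (L(l, M) = (l - 4)/(M + 5) = (-4 + l)/(5 + M))
L(4, 0)*(-60) = ((-4 + 4)/(5 + 0))*(-60) = (0/5)*(-60) = ((⅕)*0)*(-60) = 0*(-60) = 0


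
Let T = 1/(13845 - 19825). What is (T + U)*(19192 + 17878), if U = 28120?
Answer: 623360219493/598 ≈ 1.0424e+9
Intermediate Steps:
T = -1/5980 (T = 1/(-5980) = -1/5980 ≈ -0.00016722)
(T + U)*(19192 + 17878) = (-1/5980 + 28120)*(19192 + 17878) = (168157599/5980)*37070 = 623360219493/598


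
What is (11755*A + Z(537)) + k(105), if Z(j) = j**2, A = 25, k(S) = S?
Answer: 582349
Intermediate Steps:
(11755*A + Z(537)) + k(105) = (11755*25 + 537**2) + 105 = (293875 + 288369) + 105 = 582244 + 105 = 582349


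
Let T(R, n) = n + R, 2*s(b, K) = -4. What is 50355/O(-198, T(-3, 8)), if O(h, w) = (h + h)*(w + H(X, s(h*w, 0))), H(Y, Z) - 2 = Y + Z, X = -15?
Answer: 1119/88 ≈ 12.716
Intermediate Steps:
s(b, K) = -2 (s(b, K) = (1/2)*(-4) = -2)
H(Y, Z) = 2 + Y + Z (H(Y, Z) = 2 + (Y + Z) = 2 + Y + Z)
T(R, n) = R + n
O(h, w) = 2*h*(-15 + w) (O(h, w) = (h + h)*(w + (2 - 15 - 2)) = (2*h)*(w - 15) = (2*h)*(-15 + w) = 2*h*(-15 + w))
50355/O(-198, T(-3, 8)) = 50355/((2*(-198)*(-15 + (-3 + 8)))) = 50355/((2*(-198)*(-15 + 5))) = 50355/((2*(-198)*(-10))) = 50355/3960 = 50355*(1/3960) = 1119/88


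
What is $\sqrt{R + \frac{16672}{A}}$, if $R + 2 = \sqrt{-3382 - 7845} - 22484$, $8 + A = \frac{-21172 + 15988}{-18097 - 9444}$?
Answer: $\frac{\sqrt{-17806163009706 + 723233449 i \sqrt{11227}}}{26893} \approx 0.33764 + 156.91 i$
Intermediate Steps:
$A = - \frac{215144}{27541}$ ($A = -8 + \frac{-21172 + 15988}{-18097 - 9444} = -8 - \frac{5184}{-27541} = -8 - - \frac{5184}{27541} = -8 + \frac{5184}{27541} = - \frac{215144}{27541} \approx -7.8118$)
$R = -22486 + i \sqrt{11227}$ ($R = -2 + \left(\sqrt{-3382 - 7845} - 22484\right) = -2 - \left(22484 - \sqrt{-11227}\right) = -2 - \left(22484 - i \sqrt{11227}\right) = -22486 + i \sqrt{11227} \approx -22486.0 + 105.96 i$)
$\sqrt{R + \frac{16672}{A}} = \sqrt{\left(-22486 + i \sqrt{11227}\right) + \frac{16672}{- \frac{215144}{27541}}} = \sqrt{\left(-22486 + i \sqrt{11227}\right) + 16672 \left(- \frac{27541}{215144}\right)} = \sqrt{\left(-22486 + i \sqrt{11227}\right) - \frac{57395444}{26893}} = \sqrt{- \frac{662111442}{26893} + i \sqrt{11227}}$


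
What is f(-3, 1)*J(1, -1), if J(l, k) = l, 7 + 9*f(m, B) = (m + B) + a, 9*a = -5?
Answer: -86/81 ≈ -1.0617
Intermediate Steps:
a = -5/9 (a = (⅑)*(-5) = -5/9 ≈ -0.55556)
f(m, B) = -68/81 + B/9 + m/9 (f(m, B) = -7/9 + ((m + B) - 5/9)/9 = -7/9 + ((B + m) - 5/9)/9 = -7/9 + (-5/9 + B + m)/9 = -7/9 + (-5/81 + B/9 + m/9) = -68/81 + B/9 + m/9)
f(-3, 1)*J(1, -1) = (-68/81 + (⅑)*1 + (⅑)*(-3))*1 = (-68/81 + ⅑ - ⅓)*1 = -86/81*1 = -86/81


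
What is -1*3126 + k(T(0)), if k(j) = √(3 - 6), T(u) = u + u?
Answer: -3126 + I*√3 ≈ -3126.0 + 1.732*I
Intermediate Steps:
T(u) = 2*u
k(j) = I*√3 (k(j) = √(-3) = I*√3)
-1*3126 + k(T(0)) = -1*3126 + I*√3 = -3126 + I*√3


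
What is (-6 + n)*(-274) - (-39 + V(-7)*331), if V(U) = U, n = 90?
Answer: -20660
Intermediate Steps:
(-6 + n)*(-274) - (-39 + V(-7)*331) = (-6 + 90)*(-274) - (-39 - 7*331) = 84*(-274) - (-39 - 2317) = -23016 - 1*(-2356) = -23016 + 2356 = -20660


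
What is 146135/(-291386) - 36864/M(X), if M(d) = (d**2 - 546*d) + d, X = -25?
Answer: -2137346209/692041750 ≈ -3.0885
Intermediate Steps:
M(d) = d**2 - 545*d
146135/(-291386) - 36864/M(X) = 146135/(-291386) - 36864*(-1/(25*(-545 - 25))) = 146135*(-1/291386) - 36864/((-25*(-570))) = -146135/291386 - 36864/14250 = -146135/291386 - 36864*1/14250 = -146135/291386 - 6144/2375 = -2137346209/692041750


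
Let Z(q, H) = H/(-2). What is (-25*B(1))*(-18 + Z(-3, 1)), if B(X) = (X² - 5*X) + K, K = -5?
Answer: -8325/2 ≈ -4162.5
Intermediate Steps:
Z(q, H) = -H/2 (Z(q, H) = H*(-½) = -H/2)
B(X) = -5 + X² - 5*X (B(X) = (X² - 5*X) - 5 = -5 + X² - 5*X)
(-25*B(1))*(-18 + Z(-3, 1)) = (-25*(-5 + 1² - 5*1))*(-18 - ½*1) = (-25*(-5 + 1 - 5))*(-18 - ½) = -25*(-9)*(-37/2) = 225*(-37/2) = -8325/2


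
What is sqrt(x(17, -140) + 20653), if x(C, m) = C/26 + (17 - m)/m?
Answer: 3*sqrt(1900262455)/910 ≈ 143.71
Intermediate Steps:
x(C, m) = C/26 + (17 - m)/m (x(C, m) = C*(1/26) + (17 - m)/m = C/26 + (17 - m)/m)
sqrt(x(17, -140) + 20653) = sqrt((-1 + 17/(-140) + (1/26)*17) + 20653) = sqrt((-1 + 17*(-1/140) + 17/26) + 20653) = sqrt((-1 - 17/140 + 17/26) + 20653) = sqrt(-851/1820 + 20653) = sqrt(37587609/1820) = 3*sqrt(1900262455)/910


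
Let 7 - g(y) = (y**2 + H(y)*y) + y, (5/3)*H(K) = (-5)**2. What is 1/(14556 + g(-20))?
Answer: 1/14483 ≈ 6.9047e-5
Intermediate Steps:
H(K) = 15 (H(K) = (3/5)*(-5)**2 = (3/5)*25 = 15)
g(y) = 7 - y**2 - 16*y (g(y) = 7 - ((y**2 + 15*y) + y) = 7 - (y**2 + 16*y) = 7 + (-y**2 - 16*y) = 7 - y**2 - 16*y)
1/(14556 + g(-20)) = 1/(14556 + (7 - 1*(-20)**2 - 16*(-20))) = 1/(14556 + (7 - 1*400 + 320)) = 1/(14556 + (7 - 400 + 320)) = 1/(14556 - 73) = 1/14483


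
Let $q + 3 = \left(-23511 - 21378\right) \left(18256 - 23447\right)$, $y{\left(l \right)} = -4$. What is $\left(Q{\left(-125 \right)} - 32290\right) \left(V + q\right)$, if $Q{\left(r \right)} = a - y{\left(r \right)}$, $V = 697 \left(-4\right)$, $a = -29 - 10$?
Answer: $-7532242458600$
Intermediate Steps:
$a = -39$
$V = -2788$
$Q{\left(r \right)} = -35$ ($Q{\left(r \right)} = -39 - -4 = -39 + 4 = -35$)
$q = 233018796$ ($q = -3 + \left(-23511 - 21378\right) \left(18256 - 23447\right) = -3 - -233018799 = -3 + 233018799 = 233018796$)
$\left(Q{\left(-125 \right)} - 32290\right) \left(V + q\right) = \left(-35 - 32290\right) \left(-2788 + 233018796\right) = \left(-32325\right) 233016008 = -7532242458600$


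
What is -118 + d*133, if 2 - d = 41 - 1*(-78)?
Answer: -15679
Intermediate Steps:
d = -117 (d = 2 - (41 - 1*(-78)) = 2 - (41 + 78) = 2 - 1*119 = 2 - 119 = -117)
-118 + d*133 = -118 - 117*133 = -118 - 15561 = -15679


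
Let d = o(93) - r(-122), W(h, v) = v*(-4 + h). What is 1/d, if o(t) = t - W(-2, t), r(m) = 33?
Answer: 1/618 ≈ 0.0016181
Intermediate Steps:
o(t) = 7*t (o(t) = t - t*(-4 - 2) = t - t*(-6) = t - (-6)*t = t + 6*t = 7*t)
d = 618 (d = 7*93 - 1*33 = 651 - 33 = 618)
1/d = 1/618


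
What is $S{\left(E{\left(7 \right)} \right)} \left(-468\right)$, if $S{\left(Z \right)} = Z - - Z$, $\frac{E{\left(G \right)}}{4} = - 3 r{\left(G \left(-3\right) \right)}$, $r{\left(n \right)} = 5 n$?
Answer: $-1179360$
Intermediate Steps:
$E{\left(G \right)} = 180 G$ ($E{\left(G \right)} = 4 \left(- 3 \cdot 5 G \left(-3\right)\right) = 4 \left(- 3 \cdot 5 \left(- 3 G\right)\right) = 4 \left(- 3 \left(- 15 G\right)\right) = 4 \cdot 45 G = 180 G$)
$S{\left(Z \right)} = 2 Z$ ($S{\left(Z \right)} = Z + Z = 2 Z$)
$S{\left(E{\left(7 \right)} \right)} \left(-468\right) = 2 \cdot 180 \cdot 7 \left(-468\right) = 2 \cdot 1260 \left(-468\right) = 2520 \left(-468\right) = -1179360$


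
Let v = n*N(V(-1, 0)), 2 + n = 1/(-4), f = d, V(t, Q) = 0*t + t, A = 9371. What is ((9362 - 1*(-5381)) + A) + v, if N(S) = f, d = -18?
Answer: 48309/2 ≈ 24155.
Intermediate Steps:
V(t, Q) = t (V(t, Q) = 0 + t = t)
f = -18
n = -9/4 (n = -2 + 1/(-4) = -2 - ¼ = -9/4 ≈ -2.2500)
N(S) = -18
v = 81/2 (v = -9/4*(-18) = 81/2 ≈ 40.500)
((9362 - 1*(-5381)) + A) + v = ((9362 - 1*(-5381)) + 9371) + 81/2 = ((9362 + 5381) + 9371) + 81/2 = (14743 + 9371) + 81/2 = 24114 + 81/2 = 48309/2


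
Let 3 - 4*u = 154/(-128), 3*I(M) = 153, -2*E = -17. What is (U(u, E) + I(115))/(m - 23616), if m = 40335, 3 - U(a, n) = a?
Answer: 13555/4280064 ≈ 0.0031670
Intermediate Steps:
E = 17/2 (E = -1/2*(-17) = 17/2 ≈ 8.5000)
I(M) = 51 (I(M) = (1/3)*153 = 51)
u = 269/256 (u = 3/4 - 77/(2*(-128)) = 3/4 - 77*(-1)/(2*128) = 3/4 - 1/4*(-77/64) = 3/4 + 77/256 = 269/256 ≈ 1.0508)
U(a, n) = 3 - a
(U(u, E) + I(115))/(m - 23616) = ((3 - 1*269/256) + 51)/(40335 - 23616) = ((3 - 269/256) + 51)/16719 = (499/256 + 51)*(1/16719) = (13555/256)*(1/16719) = 13555/4280064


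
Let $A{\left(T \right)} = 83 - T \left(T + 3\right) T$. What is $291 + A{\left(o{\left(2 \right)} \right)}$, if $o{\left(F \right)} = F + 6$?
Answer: $-330$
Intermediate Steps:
$o{\left(F \right)} = 6 + F$
$A{\left(T \right)} = 83 - T^{2} \left(3 + T\right)$ ($A{\left(T \right)} = 83 - T \left(3 + T\right) T = 83 - T^{2} \left(3 + T\right)$)
$291 + A{\left(o{\left(2 \right)} \right)} = 291 - \left(-83 + \left(6 + 2\right)^{3} + 3 \left(6 + 2\right)^{2}\right) = 291 - \left(429 + 192\right) = 291 - 621 = -330$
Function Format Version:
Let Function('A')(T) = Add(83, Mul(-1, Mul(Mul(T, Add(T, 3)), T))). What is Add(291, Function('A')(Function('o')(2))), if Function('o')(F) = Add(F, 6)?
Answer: -330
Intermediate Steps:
Function('o')(F) = Add(6, F)
Function('A')(T) = Add(83, Mul(-1, Pow(T, 2), Add(3, T))) (Function('A')(T) = Add(83, Mul(-1, Mul(Mul(T, Add(3, T)), T))) = Add(83, Mul(-1, Mul(Pow(T, 2), Add(3, T)))) = Add(83, Mul(-1, Pow(T, 2), Add(3, T))))
Add(291, Function('A')(Function('o')(2))) = Add(291, Add(83, Mul(-1, Pow(Add(6, 2), 3)), Mul(-3, Pow(Add(6, 2), 2)))) = Add(291, Add(83, Mul(-1, Pow(8, 3)), Mul(-3, Pow(8, 2)))) = Add(291, Add(83, Mul(-1, 512), Mul(-3, 64))) = Add(291, Add(83, -512, -192)) = Add(291, -621) = -330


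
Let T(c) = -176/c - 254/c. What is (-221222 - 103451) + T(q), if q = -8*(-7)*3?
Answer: -27272747/84 ≈ -3.2468e+5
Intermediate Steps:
q = 168 (q = 56*3 = 168)
T(c) = -430/c
(-221222 - 103451) + T(q) = (-221222 - 103451) - 430/168 = -324673 - 430*1/168 = -324673 - 215/84 = -27272747/84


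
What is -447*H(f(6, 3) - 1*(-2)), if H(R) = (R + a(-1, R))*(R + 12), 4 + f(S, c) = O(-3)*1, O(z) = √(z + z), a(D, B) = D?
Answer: 16092 - 3129*I*√6 ≈ 16092.0 - 7664.5*I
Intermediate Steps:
O(z) = √2*√z (O(z) = √(2*z) = √2*√z)
f(S, c) = -4 + I*√6 (f(S, c) = -4 + (√2*√(-3))*1 = -4 + (√2*(I*√3))*1 = -4 + (I*√6)*1 = -4 + I*√6)
H(R) = (-1 + R)*(12 + R) (H(R) = (R - 1)*(R + 12) = (-1 + R)*(12 + R))
-447*H(f(6, 3) - 1*(-2)) = -447*(-12 + ((-4 + I*√6) - 1*(-2))² + 11*((-4 + I*√6) - 1*(-2))) = -447*(-12 + ((-4 + I*√6) + 2)² + 11*((-4 + I*√6) + 2)) = -447*(-12 + (-2 + I*√6)² + 11*(-2 + I*√6)) = -447*(-12 + (-2 + I*√6)² + (-22 + 11*I*√6)) = -447*(-34 + (-2 + I*√6)² + 11*I*√6) = 15198 - 447*(-2 + I*√6)² - 4917*I*√6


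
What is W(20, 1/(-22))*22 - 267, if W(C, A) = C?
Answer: 173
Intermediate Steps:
W(20, 1/(-22))*22 - 267 = 20*22 - 267 = 440 - 267 = 173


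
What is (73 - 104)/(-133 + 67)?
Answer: 31/66 ≈ 0.46970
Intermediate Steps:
(73 - 104)/(-133 + 67) = -31/(-66) = -31*(-1/66) = 31/66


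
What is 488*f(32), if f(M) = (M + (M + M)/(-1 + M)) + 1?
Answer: 530456/31 ≈ 17111.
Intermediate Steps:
f(M) = 1 + M + 2*M/(-1 + M) (f(M) = (M + (2*M)/(-1 + M)) + 1 = (M + 2*M/(-1 + M)) + 1 = 1 + M + 2*M/(-1 + M))
488*f(32) = 488*((-1 + 32² + 2*32)/(-1 + 32)) = 488*((-1 + 1024 + 64)/31) = 488*((1/31)*1087) = 488*(1087/31) = 530456/31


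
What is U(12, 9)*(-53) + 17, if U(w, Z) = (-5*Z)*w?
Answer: 28637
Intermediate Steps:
U(w, Z) = -5*Z*w
U(12, 9)*(-53) + 17 = -5*9*12*(-53) + 17 = -540*(-53) + 17 = 28620 + 17 = 28637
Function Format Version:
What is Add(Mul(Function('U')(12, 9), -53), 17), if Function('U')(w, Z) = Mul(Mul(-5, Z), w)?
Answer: 28637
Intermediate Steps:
Function('U')(w, Z) = Mul(-5, Z, w)
Add(Mul(Function('U')(12, 9), -53), 17) = Add(Mul(Mul(-5, 9, 12), -53), 17) = Add(Mul(-540, -53), 17) = Add(28620, 17) = 28637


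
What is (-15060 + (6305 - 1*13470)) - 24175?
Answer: -46400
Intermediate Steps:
(-15060 + (6305 - 1*13470)) - 24175 = (-15060 + (6305 - 13470)) - 24175 = (-15060 - 7165) - 24175 = -22225 - 24175 = -46400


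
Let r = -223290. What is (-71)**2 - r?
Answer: 228331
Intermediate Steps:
(-71)**2 - r = (-71)**2 - 1*(-223290) = 5041 + 223290 = 228331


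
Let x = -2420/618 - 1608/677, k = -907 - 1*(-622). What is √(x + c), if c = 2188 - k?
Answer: √107947405144671/209193 ≈ 49.666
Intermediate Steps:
k = -285 (k = -907 + 622 = -285)
x = -1316042/209193 (x = -2420*1/618 - 1608*1/677 = -1210/309 - 1608/677 = -1316042/209193 ≈ -6.2910)
c = 2473 (c = 2188 - 1*(-285) = 2188 + 285 = 2473)
√(x + c) = √(-1316042/209193 + 2473) = √(516018247/209193) = √107947405144671/209193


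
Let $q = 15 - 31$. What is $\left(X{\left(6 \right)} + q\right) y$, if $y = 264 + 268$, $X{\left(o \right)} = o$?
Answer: $-5320$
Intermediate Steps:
$q = -16$
$y = 532$
$\left(X{\left(6 \right)} + q\right) y = \left(6 - 16\right) 532 = \left(-10\right) 532 = -5320$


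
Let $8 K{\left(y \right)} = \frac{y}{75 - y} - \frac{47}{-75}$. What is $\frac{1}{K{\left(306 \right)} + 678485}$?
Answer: $\frac{46200}{31346002969} \approx 1.4739 \cdot 10^{-6}$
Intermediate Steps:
$K{\left(y \right)} = \frac{47}{600} + \frac{y}{8 \left(75 - y\right)}$ ($K{\left(y \right)} = \frac{\frac{y}{75 - y} - \frac{47}{-75}}{8} = \frac{\frac{y}{75 - y} - - \frac{47}{75}}{8} = \frac{\frac{y}{75 - y} + \frac{47}{75}}{8} = \frac{\frac{47}{75} + \frac{y}{75 - y}}{8} = \frac{47}{600} + \frac{y}{8 \left(75 - y\right)}$)
$\frac{1}{K{\left(306 \right)} + 678485} = \frac{1}{\frac{-3525 - 8568}{600 \left(-75 + 306\right)} + 678485} = \frac{1}{\frac{-3525 - 8568}{600 \cdot 231} + 678485} = \frac{1}{\frac{1}{600} \cdot \frac{1}{231} \left(-12093\right) + 678485} = \frac{1}{- \frac{4031}{46200} + 678485} = \frac{1}{\frac{31346002969}{46200}} = \frac{46200}{31346002969}$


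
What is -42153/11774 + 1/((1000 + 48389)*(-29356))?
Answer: -30558047726413/8535346330308 ≈ -3.5802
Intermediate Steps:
-42153/11774 + 1/((1000 + 48389)*(-29356)) = -42153*1/11774 - 1/29356/49389 = -42153/11774 + (1/49389)*(-1/29356) = -42153/11774 - 1/1449863484 = -30558047726413/8535346330308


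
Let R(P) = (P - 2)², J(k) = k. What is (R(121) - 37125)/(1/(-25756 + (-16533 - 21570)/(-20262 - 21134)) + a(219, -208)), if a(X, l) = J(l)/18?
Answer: 55087280138637/27720182239 ≈ 1987.3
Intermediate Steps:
R(P) = (-2 + P)²
a(X, l) = l/18
(R(121) - 37125)/(1/(-25756 + (-16533 - 21570)/(-20262 - 21134)) + a(219, -208)) = ((-2 + 121)² - 37125)/(1/(-25756 + (-16533 - 21570)/(-20262 - 21134)) + (1/18)*(-208)) = (119² - 37125)/(1/(-25756 - 38103/(-41396)) - 104/9) = (14161 - 37125)/(1/(-25756 - 38103*(-1/41396)) - 104/9) = -22964/(1/(-25756 + 38103/41396) - 104/9) = -22964/(1/(-1066157273/41396) - 104/9) = -22964/(-41396/1066157273 - 104/9) = -22964/(-110880728956/9595415457) = -22964*(-9595415457/110880728956) = 55087280138637/27720182239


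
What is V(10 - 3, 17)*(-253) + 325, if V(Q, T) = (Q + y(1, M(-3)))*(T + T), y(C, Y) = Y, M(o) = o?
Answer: -34083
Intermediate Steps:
V(Q, T) = 2*T*(-3 + Q) (V(Q, T) = (Q - 3)*(T + T) = (-3 + Q)*(2*T) = 2*T*(-3 + Q))
V(10 - 3, 17)*(-253) + 325 = (2*17*(-3 + (10 - 3)))*(-253) + 325 = (2*17*(-3 + 7))*(-253) + 325 = (2*17*4)*(-253) + 325 = 136*(-253) + 325 = -34408 + 325 = -34083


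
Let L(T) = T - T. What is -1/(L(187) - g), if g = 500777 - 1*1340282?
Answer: -1/839505 ≈ -1.1912e-6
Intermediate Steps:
L(T) = 0
g = -839505 (g = 500777 - 1340282 = -839505)
-1/(L(187) - g) = -1/(0 - 1*(-839505)) = -1/(0 + 839505) = -1/839505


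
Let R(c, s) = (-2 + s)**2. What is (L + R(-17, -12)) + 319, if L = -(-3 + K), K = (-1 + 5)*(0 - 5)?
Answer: 538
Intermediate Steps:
K = -20 (K = 4*(-5) = -20)
L = 23 (L = -(-3 - 20) = -1*(-23) = 23)
(L + R(-17, -12)) + 319 = (23 + (-2 - 12)**2) + 319 = (23 + (-14)**2) + 319 = (23 + 196) + 319 = 219 + 319 = 538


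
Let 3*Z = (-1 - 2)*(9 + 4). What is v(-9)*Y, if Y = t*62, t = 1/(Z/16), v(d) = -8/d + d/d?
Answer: -16864/117 ≈ -144.14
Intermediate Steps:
Z = -13 (Z = ((-1 - 2)*(9 + 4))/3 = (-3*13)/3 = (1/3)*(-39) = -13)
v(d) = 1 - 8/d (v(d) = -8/d + 1 = 1 - 8/d)
t = -16/13 (t = 1/(-13/16) = -16/13 ≈ -1.2308)
Y = -992/13 (Y = -16/13*62 = -992/13 ≈ -76.308)
v(-9)*Y = ((-8 - 9)/(-9))*(-992/13) = -1/9*(-17)*(-992/13) = (17/9)*(-992/13) = -16864/117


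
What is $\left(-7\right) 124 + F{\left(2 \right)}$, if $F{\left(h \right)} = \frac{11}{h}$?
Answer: $- \frac{1725}{2} \approx -862.5$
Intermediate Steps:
$\left(-7\right) 124 + F{\left(2 \right)} = \left(-7\right) 124 + \frac{11}{2} = -868 + 11 \cdot \frac{1}{2} = -868 + \frac{11}{2} = - \frac{1725}{2}$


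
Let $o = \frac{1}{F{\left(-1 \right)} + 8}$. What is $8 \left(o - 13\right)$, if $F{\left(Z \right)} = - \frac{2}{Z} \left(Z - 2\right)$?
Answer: $-100$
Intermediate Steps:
$F{\left(Z \right)} = - \frac{2 \left(-2 + Z\right)}{Z}$ ($F{\left(Z \right)} = - \frac{2}{Z} \left(-2 + Z\right) = - \frac{2 \left(-2 + Z\right)}{Z}$)
$o = \frac{1}{2}$ ($o = \frac{1}{\left(-2 + \frac{4}{-1}\right) + 8} = \frac{1}{\left(-2 + 4 \left(-1\right)\right) + 8} = \frac{1}{\left(-2 - 4\right) + 8} = \frac{1}{-6 + 8} = \frac{1}{2} \approx 0.5$)
$8 \left(o - 13\right) = 8 \left(\frac{1}{2} - 13\right) = 8 \left(- \frac{25}{2}\right) = -100$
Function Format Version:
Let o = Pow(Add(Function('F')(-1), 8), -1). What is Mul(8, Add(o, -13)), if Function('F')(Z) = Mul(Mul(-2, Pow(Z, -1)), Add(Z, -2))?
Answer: -100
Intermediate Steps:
Function('F')(Z) = Mul(-2, Pow(Z, -1), Add(-2, Z)) (Function('F')(Z) = Mul(Mul(-2, Pow(Z, -1)), Add(-2, Z)) = Mul(-2, Pow(Z, -1), Add(-2, Z)))
o = Rational(1, 2) (o = Pow(Add(Add(-2, Mul(4, Pow(-1, -1))), 8), -1) = Pow(Add(Add(-2, Mul(4, -1)), 8), -1) = Pow(Add(Add(-2, -4), 8), -1) = Pow(Add(-6, 8), -1) = Pow(2, -1) = Rational(1, 2) ≈ 0.50000)
Mul(8, Add(o, -13)) = Mul(8, Add(Rational(1, 2), -13)) = Mul(8, Rational(-25, 2)) = -100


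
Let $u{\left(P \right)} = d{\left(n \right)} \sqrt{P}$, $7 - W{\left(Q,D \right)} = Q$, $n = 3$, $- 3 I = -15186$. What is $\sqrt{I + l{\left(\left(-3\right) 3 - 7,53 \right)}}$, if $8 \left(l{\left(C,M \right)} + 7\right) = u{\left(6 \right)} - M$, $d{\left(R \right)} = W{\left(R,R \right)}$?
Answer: $\frac{\sqrt{80774 + 8 \sqrt{6}}}{4} \approx 71.061$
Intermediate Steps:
$I = 5062$ ($I = \left(- \frac{1}{3}\right) \left(-15186\right) = 5062$)
$W{\left(Q,D \right)} = 7 - Q$
$d{\left(R \right)} = 7 - R$
$u{\left(P \right)} = 4 \sqrt{P}$ ($u{\left(P \right)} = \left(7 - 3\right) \sqrt{P} = 4 \sqrt{P}$)
$l{\left(C,M \right)} = -7 + \frac{\sqrt{6}}{2} - \frac{M}{8}$ ($l{\left(C,M \right)} = -7 + \frac{4 \sqrt{6} - M}{8} = -7 + \frac{- M + 4 \sqrt{6}}{8} = -7 - \left(- \frac{\sqrt{6}}{2} + \frac{M}{8}\right) = -7 + \frac{\sqrt{6}}{2} - \frac{M}{8}$)
$\sqrt{I + l{\left(\left(-3\right) 3 - 7,53 \right)}} = \sqrt{5062 - \left(\frac{109}{8} - \frac{\sqrt{6}}{2}\right)} = \sqrt{\frac{40387}{8} + \frac{\sqrt{6}}{2}}$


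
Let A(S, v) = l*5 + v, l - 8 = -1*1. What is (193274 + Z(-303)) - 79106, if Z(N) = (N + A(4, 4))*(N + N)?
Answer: 274152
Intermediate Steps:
l = 7 (l = 8 - 1*1 = 8 - 1 = 7)
A(S, v) = 35 + v (A(S, v) = 7*5 + v = 35 + v)
Z(N) = 2*N*(39 + N) (Z(N) = (N + (35 + 4))*(N + N) = (N + 39)*(2*N) = (39 + N)*(2*N) = 2*N*(39 + N))
(193274 + Z(-303)) - 79106 = (193274 + 2*(-303)*(39 - 303)) - 79106 = (193274 + 2*(-303)*(-264)) - 79106 = (193274 + 159984) - 79106 = 353258 - 79106 = 274152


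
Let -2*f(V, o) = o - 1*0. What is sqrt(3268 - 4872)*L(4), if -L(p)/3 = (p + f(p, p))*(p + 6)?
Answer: -120*I*sqrt(401) ≈ -2403.0*I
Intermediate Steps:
f(V, o) = -o/2 (f(V, o) = -(o - 1*0)/2 = -(o + 0)/2 = -o/2)
L(p) = -3*p*(6 + p)/2 (L(p) = -3*(p - p/2)*(p + 6) = -3*p/2*(6 + p) = -3*p*(6 + p)/2)
sqrt(3268 - 4872)*L(4) = sqrt(3268 - 4872)*((3/2)*4*(-6 - 1*4)) = sqrt(-1604)*((3/2)*4*(-6 - 4)) = (2*I*sqrt(401))*((3/2)*4*(-10)) = (2*I*sqrt(401))*(-60) = -120*I*sqrt(401)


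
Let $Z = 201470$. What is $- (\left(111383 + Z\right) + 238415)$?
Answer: $-551268$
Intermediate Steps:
$- (\left(111383 + Z\right) + 238415) = - (\left(111383 + 201470\right) + 238415) = - (312853 + 238415) = \left(-1\right) 551268 = -551268$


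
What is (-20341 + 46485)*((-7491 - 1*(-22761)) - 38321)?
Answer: -602645344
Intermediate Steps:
(-20341 + 46485)*((-7491 - 1*(-22761)) - 38321) = 26144*((-7491 + 22761) - 38321) = 26144*(15270 - 38321) = 26144*(-23051) = -602645344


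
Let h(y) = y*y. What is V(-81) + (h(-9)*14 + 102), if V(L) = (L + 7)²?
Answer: 6712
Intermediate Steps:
h(y) = y²
V(L) = (7 + L)²
V(-81) + (h(-9)*14 + 102) = (7 - 81)² + ((-9)²*14 + 102) = (-74)² + (81*14 + 102) = 5476 + (1134 + 102) = 5476 + 1236 = 6712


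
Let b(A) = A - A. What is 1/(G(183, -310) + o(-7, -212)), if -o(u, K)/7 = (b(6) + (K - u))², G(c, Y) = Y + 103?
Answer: -1/294382 ≈ -3.3969e-6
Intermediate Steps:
G(c, Y) = 103 + Y
b(A) = 0
o(u, K) = -7*(K - u)² (o(u, K) = -7*(0 + (K - u))² = -7*(K - u)²)
1/(G(183, -310) + o(-7, -212)) = 1/((103 - 310) - 7*(-212 - 1*(-7))²) = 1/(-207 - 7*(-212 + 7)²) = 1/(-207 - 7*(-205)²) = 1/(-207 - 7*42025) = 1/(-207 - 294175) = 1/(-294382) = -1/294382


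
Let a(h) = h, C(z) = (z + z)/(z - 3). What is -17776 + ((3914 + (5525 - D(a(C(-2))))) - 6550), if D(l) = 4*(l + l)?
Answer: -74467/5 ≈ -14893.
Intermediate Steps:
C(z) = 2*z/(-3 + z) (C(z) = (2*z)/(-3 + z) = 2*z/(-3 + z))
D(l) = 8*l (D(l) = 4*(2*l) = 8*l)
-17776 + ((3914 + (5525 - D(a(C(-2))))) - 6550) = -17776 + ((3914 + (5525 - 8*2*(-2)/(-3 - 2))) - 6550) = -17776 + ((3914 + (5525 - 8*2*(-2)/(-5))) - 6550) = -17776 + ((3914 + (5525 - 8*2*(-2)*(-⅕))) - 6550) = -17776 + ((3914 + (5525 - 8*4/5)) - 6550) = -17776 + ((3914 + (5525 - 1*32/5)) - 6550) = -17776 + ((3914 + (5525 - 32/5)) - 6550) = -17776 + ((3914 + 27593/5) - 6550) = -17776 + (47163/5 - 6550) = -17776 + 14413/5 = -74467/5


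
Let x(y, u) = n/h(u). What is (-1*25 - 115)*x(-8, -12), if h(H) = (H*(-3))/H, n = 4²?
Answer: 2240/3 ≈ 746.67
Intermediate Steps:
n = 16
h(H) = -3 (h(H) = (-3*H)/H = -3)
x(y, u) = -16/3 (x(y, u) = 16/(-3) = 16*(-⅓) = -16/3)
(-1*25 - 115)*x(-8, -12) = (-1*25 - 115)*(-16/3) = (-25 - 115)*(-16/3) = -140*(-16/3) = 2240/3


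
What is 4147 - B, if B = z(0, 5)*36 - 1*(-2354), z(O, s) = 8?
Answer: 1505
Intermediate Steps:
B = 2642 (B = 8*36 - 1*(-2354) = 288 + 2354 = 2642)
4147 - B = 4147 - 1*2642 = 4147 - 2642 = 1505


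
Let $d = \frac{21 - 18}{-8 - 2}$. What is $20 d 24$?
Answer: $-144$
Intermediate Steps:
$d = - \frac{3}{10}$ ($d = \frac{21 - 18}{-10} = 3 \left(- \frac{1}{10}\right) = - \frac{3}{10} \approx -0.3$)
$20 d 24 = 20 \left(- \frac{3}{10}\right) 24 = \left(-6\right) 24 = -144$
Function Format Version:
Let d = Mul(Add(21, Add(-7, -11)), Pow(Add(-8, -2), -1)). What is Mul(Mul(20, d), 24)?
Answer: -144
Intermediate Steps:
d = Rational(-3, 10) (d = Mul(Add(21, -18), Pow(-10, -1)) = Mul(3, Rational(-1, 10)) = Rational(-3, 10) ≈ -0.30000)
Mul(Mul(20, d), 24) = Mul(Mul(20, Rational(-3, 10)), 24) = Mul(-6, 24) = -144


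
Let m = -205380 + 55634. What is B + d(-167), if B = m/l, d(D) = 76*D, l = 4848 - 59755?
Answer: -696729898/54907 ≈ -12689.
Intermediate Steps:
l = -54907
m = -149746
B = 149746/54907 (B = -149746/(-54907) = -149746*(-1/54907) = 149746/54907 ≈ 2.7273)
B + d(-167) = 149746/54907 + 76*(-167) = 149746/54907 - 12692 = -696729898/54907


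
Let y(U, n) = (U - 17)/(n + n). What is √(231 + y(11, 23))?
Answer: 3*√13570/23 ≈ 15.194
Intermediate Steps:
y(U, n) = (-17 + U)/(2*n) (y(U, n) = (-17 + U)/((2*n)) = (-17 + U)*(1/(2*n)) = (-17 + U)/(2*n))
√(231 + y(11, 23)) = √(231 + (½)*(-17 + 11)/23) = √(231 + (½)*(1/23)*(-6)) = √(231 - 3/23) = √(5310/23) = 3*√13570/23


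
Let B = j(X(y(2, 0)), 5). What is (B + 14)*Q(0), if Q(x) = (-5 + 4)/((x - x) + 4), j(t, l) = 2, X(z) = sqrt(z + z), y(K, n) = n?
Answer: -4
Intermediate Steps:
X(z) = sqrt(2)*sqrt(z) (X(z) = sqrt(2*z) = sqrt(2)*sqrt(z))
Q(x) = -1/4 (Q(x) = -1/(0 + 4) = -1/4)
B = 2
(B + 14)*Q(0) = (2 + 14)*(-1/4) = 16*(-1/4) = -4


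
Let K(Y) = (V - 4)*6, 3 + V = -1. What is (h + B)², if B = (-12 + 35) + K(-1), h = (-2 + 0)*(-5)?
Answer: 225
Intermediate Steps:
V = -4 (V = -3 - 1 = -4)
K(Y) = -48 (K(Y) = (-4 - 4)*6 = -8*6 = -48)
h = 10 (h = -2*(-5) = 10)
B = -25 (B = (-12 + 35) - 48 = 23 - 48 = -25)
(h + B)² = (10 - 25)² = (-15)² = 225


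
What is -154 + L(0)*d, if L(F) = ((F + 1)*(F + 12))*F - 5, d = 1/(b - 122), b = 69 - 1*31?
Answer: -12931/84 ≈ -153.94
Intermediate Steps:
b = 38 (b = 69 - 31 = 38)
d = -1/84 (d = 1/(38 - 122) = 1/(-84) = -1/84 ≈ -0.011905)
L(F) = -5 + F*(1 + F)*(12 + F) (L(F) = ((1 + F)*(12 + F))*F - 5 = F*(1 + F)*(12 + F) - 5 = -5 + F*(1 + F)*(12 + F))
-154 + L(0)*d = -154 + (-5 + 0**3 + 12*0 + 13*0**2)*(-1/84) = -154 + (-5 + 0 + 0 + 13*0)*(-1/84) = -154 + (-5 + 0 + 0 + 0)*(-1/84) = -154 - 5*(-1/84) = -154 + 5/84 = -12931/84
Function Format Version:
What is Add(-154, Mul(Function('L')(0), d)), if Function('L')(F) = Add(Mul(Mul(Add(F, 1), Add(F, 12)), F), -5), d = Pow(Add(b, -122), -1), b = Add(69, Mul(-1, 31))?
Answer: Rational(-12931, 84) ≈ -153.94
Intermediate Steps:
b = 38 (b = Add(69, -31) = 38)
d = Rational(-1, 84) (d = Pow(Add(38, -122), -1) = Pow(-84, -1) = Rational(-1, 84) ≈ -0.011905)
Function('L')(F) = Add(-5, Mul(F, Add(1, F), Add(12, F))) (Function('L')(F) = Add(Mul(Mul(Add(1, F), Add(12, F)), F), -5) = Add(Mul(F, Add(1, F), Add(12, F)), -5) = Add(-5, Mul(F, Add(1, F), Add(12, F))))
Add(-154, Mul(Function('L')(0), d)) = Add(-154, Mul(Add(-5, Pow(0, 3), Mul(12, 0), Mul(13, Pow(0, 2))), Rational(-1, 84))) = Add(-154, Mul(Add(-5, 0, 0, Mul(13, 0)), Rational(-1, 84))) = Add(-154, Mul(Add(-5, 0, 0, 0), Rational(-1, 84))) = Add(-154, Mul(-5, Rational(-1, 84))) = Add(-154, Rational(5, 84)) = Rational(-12931, 84)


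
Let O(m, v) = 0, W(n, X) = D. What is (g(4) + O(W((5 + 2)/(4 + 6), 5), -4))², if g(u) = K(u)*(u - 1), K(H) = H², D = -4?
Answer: 2304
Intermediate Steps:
W(n, X) = -4
g(u) = u²*(-1 + u) (g(u) = u²*(u - 1) = u²*(-1 + u))
(g(4) + O(W((5 + 2)/(4 + 6), 5), -4))² = (4²*(-1 + 4) + 0)² = (16*3 + 0)² = (48 + 0)² = 48² = 2304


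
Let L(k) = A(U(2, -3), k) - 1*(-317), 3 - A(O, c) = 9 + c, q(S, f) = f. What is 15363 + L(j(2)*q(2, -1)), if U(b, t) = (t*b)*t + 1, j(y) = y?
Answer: 15676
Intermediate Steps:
U(b, t) = 1 + b*t² (U(b, t) = (b*t)*t + 1 = b*t² + 1 = 1 + b*t²)
A(O, c) = -6 - c (A(O, c) = 3 - (9 + c) = 3 + (-9 - c) = -6 - c)
L(k) = 311 - k (L(k) = (-6 - k) - 1*(-317) = (-6 - k) + 317 = 311 - k)
15363 + L(j(2)*q(2, -1)) = 15363 + (311 - 2*(-1)) = 15363 + (311 - 1*(-2)) = 15363 + (311 + 2) = 15363 + 313 = 15676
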